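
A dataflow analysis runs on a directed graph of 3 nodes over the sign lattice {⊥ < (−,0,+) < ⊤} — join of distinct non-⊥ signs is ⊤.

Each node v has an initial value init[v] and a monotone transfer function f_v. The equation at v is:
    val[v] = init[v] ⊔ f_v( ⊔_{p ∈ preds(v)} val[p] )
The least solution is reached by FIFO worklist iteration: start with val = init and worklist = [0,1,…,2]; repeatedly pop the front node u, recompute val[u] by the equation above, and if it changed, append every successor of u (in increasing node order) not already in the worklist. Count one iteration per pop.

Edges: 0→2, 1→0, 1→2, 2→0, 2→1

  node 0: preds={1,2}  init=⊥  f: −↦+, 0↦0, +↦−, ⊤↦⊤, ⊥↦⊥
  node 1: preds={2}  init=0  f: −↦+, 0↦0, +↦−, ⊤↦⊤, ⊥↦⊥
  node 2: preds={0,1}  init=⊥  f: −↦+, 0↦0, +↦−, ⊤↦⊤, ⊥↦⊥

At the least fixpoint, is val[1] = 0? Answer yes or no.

Trace (5 dequeues):
  [1] u=0 | in 0 | out 0 | prev ⊥ | push {}
  [2] u=1 | in ⊥ | out 0 | ==
  [3] u=2 | in 0 | out 0 | prev ⊥ | push {0,1}
  [4] u=0 | in 0 | out 0 | ==
  [5] u=1 | in 0 | out 0 | ==

Converged values:
  [0] 0
  [1] 0
  [2] 0

yes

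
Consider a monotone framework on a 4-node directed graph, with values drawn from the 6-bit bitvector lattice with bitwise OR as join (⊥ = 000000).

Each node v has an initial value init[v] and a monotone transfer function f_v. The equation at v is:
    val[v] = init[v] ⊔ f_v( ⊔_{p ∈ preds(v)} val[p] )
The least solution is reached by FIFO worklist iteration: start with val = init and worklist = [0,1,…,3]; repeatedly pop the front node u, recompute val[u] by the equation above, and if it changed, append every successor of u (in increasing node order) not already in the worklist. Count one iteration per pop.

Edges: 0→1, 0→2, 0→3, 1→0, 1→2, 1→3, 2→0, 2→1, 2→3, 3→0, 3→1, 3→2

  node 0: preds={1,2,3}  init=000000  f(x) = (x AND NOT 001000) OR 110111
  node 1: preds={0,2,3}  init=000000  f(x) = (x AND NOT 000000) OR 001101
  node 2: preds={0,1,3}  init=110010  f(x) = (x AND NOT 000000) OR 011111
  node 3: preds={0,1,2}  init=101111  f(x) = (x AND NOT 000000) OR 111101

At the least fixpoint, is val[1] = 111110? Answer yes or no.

no

Iteration log — 7 steps:
  step 1. node 0  ⊔preds=111111  new=110111  old=000000  +wl: 
  step 2. node 1  ⊔preds=111111  new=111111  old=000000  +wl: 0
  step 3. node 2  ⊔preds=111111  new=111111  old=110010  +wl: 1
  step 4. node 3  ⊔preds=111111  new=111111  old=101111  +wl: 2
  step 5. node 0  ⊔preds=111111  new=110111  stable
  step 6. node 1  ⊔preds=111111  new=111111  stable
  step 7. node 2  ⊔preds=111111  new=111111  stable

Least fixpoint reached:
  node 0: 110111
  node 1: 111111
  node 2: 111111
  node 3: 111111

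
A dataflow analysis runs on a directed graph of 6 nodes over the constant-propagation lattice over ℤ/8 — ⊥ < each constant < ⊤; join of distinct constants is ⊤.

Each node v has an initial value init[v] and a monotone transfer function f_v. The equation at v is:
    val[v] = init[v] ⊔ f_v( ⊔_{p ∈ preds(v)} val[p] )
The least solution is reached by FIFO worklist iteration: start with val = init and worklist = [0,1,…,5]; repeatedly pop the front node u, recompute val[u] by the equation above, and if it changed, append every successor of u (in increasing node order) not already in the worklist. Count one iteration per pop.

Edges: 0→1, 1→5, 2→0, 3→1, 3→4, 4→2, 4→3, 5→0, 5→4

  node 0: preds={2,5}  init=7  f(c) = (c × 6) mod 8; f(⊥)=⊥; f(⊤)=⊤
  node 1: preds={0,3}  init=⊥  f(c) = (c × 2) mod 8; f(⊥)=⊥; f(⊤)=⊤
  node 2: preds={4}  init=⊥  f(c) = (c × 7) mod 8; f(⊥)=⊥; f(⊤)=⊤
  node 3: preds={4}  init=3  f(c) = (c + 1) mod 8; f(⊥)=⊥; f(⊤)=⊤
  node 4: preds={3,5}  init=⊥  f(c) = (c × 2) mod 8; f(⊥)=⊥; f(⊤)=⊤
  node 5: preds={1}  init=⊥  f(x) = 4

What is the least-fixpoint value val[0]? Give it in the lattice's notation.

⊤

Worklist (14 pops):
  #1 pop 0: in=⊥ → 7 (no change)
  #2 pop 1: in=⊤ → ⊤ (was ⊥); enqueue []
  #3 pop 2: in=⊥ → ⊥ (no change)
  #4 pop 3: in=⊥ → 3 (no change)
  #5 pop 4: in=3 → 6 (was ⊥); enqueue [2,3]
  #6 pop 5: in=⊤ → 4 (was ⊥); enqueue [0,4]
  #7 pop 2: in=6 → 2 (was ⊥); enqueue []
  #8 pop 3: in=6 → ⊤ (was 3); enqueue [1]
  #9 pop 0: in=⊤ → ⊤ (was 7); enqueue []
  #10 pop 4: in=⊤ → ⊤ (was 6); enqueue [2,3]
  #11 pop 1: in=⊤ → ⊤ (no change)
  #12 pop 2: in=⊤ → ⊤ (was 2); enqueue [0]
  #13 pop 3: in=⊤ → ⊤ (no change)
  #14 pop 0: in=⊤ → ⊤ (no change)

Fixpoint:
  val[0] = ⊤
  val[1] = ⊤
  val[2] = ⊤
  val[3] = ⊤
  val[4] = ⊤
  val[5] = 4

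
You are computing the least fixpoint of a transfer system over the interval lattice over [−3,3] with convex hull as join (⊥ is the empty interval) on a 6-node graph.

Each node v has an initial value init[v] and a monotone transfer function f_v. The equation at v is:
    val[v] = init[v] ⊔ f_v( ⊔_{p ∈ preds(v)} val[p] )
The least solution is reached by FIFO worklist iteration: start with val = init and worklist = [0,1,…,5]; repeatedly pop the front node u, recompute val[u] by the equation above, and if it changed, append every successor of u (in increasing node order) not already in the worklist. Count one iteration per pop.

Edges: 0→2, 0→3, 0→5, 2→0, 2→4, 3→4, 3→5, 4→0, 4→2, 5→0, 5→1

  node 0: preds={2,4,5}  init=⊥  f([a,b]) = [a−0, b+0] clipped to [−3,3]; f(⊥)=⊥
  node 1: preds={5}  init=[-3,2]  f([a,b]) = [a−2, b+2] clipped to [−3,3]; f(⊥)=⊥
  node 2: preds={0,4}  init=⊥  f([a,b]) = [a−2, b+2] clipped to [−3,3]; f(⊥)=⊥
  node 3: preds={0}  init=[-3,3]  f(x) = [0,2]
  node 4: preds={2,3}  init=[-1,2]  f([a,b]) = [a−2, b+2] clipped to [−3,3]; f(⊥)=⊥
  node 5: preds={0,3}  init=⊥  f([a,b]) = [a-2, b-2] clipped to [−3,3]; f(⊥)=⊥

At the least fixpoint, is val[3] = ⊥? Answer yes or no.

no

Iteration log — 11 steps:
  step 1. node 0  ⊔preds=[-1,2]  new=[-1,2]  old=⊥  +wl: 
  step 2. node 1  ⊔preds=⊥  new=[-3,2]  stable
  step 3. node 2  ⊔preds=[-1,2]  new=[-3,3]  old=⊥  +wl: 0
  step 4. node 3  ⊔preds=[-1,2]  new=[-3,3]  stable
  step 5. node 4  ⊔preds=[-3,3]  new=[-3,3]  old=[-1,2]  +wl: 2
  step 6. node 5  ⊔preds=[-3,3]  new=[-3,1]  old=⊥  +wl: 1
  step 7. node 0  ⊔preds=[-3,3]  new=[-3,3]  old=[-1,2]  +wl: 3,5
  step 8. node 2  ⊔preds=[-3,3]  new=[-3,3]  stable
  step 9. node 1  ⊔preds=[-3,1]  new=[-3,3]  old=[-3,2]  +wl: 
  step 10. node 3  ⊔preds=[-3,3]  new=[-3,3]  stable
  step 11. node 5  ⊔preds=[-3,3]  new=[-3,1]  stable

Least fixpoint reached:
  node 0: [-3,3]
  node 1: [-3,3]
  node 2: [-3,3]
  node 3: [-3,3]
  node 4: [-3,3]
  node 5: [-3,1]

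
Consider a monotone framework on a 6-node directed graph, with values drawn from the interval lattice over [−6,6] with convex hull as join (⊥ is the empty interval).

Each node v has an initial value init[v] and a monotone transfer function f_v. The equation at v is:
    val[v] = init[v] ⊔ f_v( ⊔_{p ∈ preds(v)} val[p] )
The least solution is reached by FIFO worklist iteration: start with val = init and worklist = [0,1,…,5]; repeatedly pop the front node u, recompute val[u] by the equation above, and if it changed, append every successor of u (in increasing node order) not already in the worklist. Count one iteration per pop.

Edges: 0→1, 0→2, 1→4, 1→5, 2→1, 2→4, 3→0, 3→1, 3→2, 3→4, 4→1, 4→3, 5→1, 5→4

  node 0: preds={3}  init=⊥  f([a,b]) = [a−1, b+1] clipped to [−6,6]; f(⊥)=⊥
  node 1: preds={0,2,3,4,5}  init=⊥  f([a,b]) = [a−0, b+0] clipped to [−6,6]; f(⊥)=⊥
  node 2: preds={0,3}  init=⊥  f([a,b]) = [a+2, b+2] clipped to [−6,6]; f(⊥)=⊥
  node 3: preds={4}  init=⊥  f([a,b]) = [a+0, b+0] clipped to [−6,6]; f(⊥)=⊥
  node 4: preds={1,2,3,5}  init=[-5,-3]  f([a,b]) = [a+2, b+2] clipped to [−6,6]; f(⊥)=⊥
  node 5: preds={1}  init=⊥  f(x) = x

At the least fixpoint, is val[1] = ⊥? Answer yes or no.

Trace (35 dequeues):
  [1] u=0 | in ⊥ | out ⊥ | ==
  [2] u=1 | in [-5,-3] | out [-5,-3] | prev ⊥ | push {}
  [3] u=2 | in ⊥ | out ⊥ | ==
  [4] u=3 | in [-5,-3] | out [-5,-3] | prev ⊥ | push {0,1,2}
  [5] u=4 | in [-5,-3] | out [-5,-1] | prev [-5,-3] | push {3}
  [6] u=5 | in [-5,-3] | out [-5,-3] | prev ⊥ | push {4}
  [7] u=0 | in [-5,-3] | out [-6,-2] | prev ⊥ | push {}
  [8] u=1 | in [-6,-1] | out [-6,-1] | prev [-5,-3] | push {5}
  [9] u=2 | in [-6,-2] | out [-4,0] | prev ⊥ | push {1}
  [10] u=3 | in [-5,-1] | out [-5,-1] | prev [-5,-3] | push {0,2}
  [11] u=4 | in [-6,0] | out [-5,2] | prev [-5,-1] | push {3}
  [12] u=5 | in [-6,-1] | out [-6,-1] | prev [-5,-3] | push {4}
  [13] u=1 | in [-6,2] | out [-6,2] | prev [-6,-1] | push {5}
  [14] u=0 | in [-5,-1] | out [-6,0] | prev [-6,-2] | push {1}
  [15] u=2 | in [-6,0] | out [-4,2] | prev [-4,0] | push {}
  [16] u=3 | in [-5,2] | out [-5,2] | prev [-5,-1] | push {0,2}
  [17] u=4 | in [-6,2] | out [-5,4] | prev [-5,2] | push {3}
  [18] u=5 | in [-6,2] | out [-6,2] | prev [-6,-1] | push {4}
  [19] u=1 | in [-6,4] | out [-6,4] | prev [-6,2] | push {5}
  [20] u=0 | in [-5,2] | out [-6,3] | prev [-6,0] | push {1}
  [21] u=2 | in [-6,3] | out [-4,5] | prev [-4,2] | push {}
  [22] u=3 | in [-5,4] | out [-5,4] | prev [-5,2] | push {0,2}
  [23] u=4 | in [-6,5] | out [-5,6] | prev [-5,4] | push {3}
  [24] u=5 | in [-6,4] | out [-6,4] | prev [-6,2] | push {4}
  [25] u=1 | in [-6,6] | out [-6,6] | prev [-6,4] | push {5}
  [26] u=0 | in [-5,4] | out [-6,5] | prev [-6,3] | push {1}
  [27] u=2 | in [-6,5] | out [-4,6] | prev [-4,5] | push {}
  [28] u=3 | in [-5,6] | out [-5,6] | prev [-5,4] | push {0,2}
  [29] u=4 | in [-6,6] | out [-5,6] | ==
  [30] u=5 | in [-6,6] | out [-6,6] | prev [-6,4] | push {4}
  [31] u=1 | in [-6,6] | out [-6,6] | ==
  [32] u=0 | in [-5,6] | out [-6,6] | prev [-6,5] | push {1}
  [33] u=2 | in [-6,6] | out [-4,6] | ==
  [34] u=4 | in [-6,6] | out [-5,6] | ==
  [35] u=1 | in [-6,6] | out [-6,6] | ==

Converged values:
  [0] [-6,6]
  [1] [-6,6]
  [2] [-4,6]
  [3] [-5,6]
  [4] [-5,6]
  [5] [-6,6]

no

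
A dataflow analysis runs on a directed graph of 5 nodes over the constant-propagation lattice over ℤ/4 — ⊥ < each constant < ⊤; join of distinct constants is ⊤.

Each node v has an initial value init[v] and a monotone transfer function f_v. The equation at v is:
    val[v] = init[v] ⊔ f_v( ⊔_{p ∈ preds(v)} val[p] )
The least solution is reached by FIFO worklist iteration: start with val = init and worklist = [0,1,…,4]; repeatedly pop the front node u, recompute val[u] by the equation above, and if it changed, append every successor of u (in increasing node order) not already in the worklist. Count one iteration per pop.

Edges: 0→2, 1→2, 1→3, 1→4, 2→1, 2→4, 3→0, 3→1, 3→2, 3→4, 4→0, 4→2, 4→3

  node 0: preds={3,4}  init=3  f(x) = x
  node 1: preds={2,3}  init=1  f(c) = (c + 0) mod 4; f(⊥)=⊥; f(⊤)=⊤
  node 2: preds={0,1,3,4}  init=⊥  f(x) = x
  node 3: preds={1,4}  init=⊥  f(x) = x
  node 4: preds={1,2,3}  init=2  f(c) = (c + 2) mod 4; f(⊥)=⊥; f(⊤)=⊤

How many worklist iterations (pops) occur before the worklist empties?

Iteration log — 10 steps:
  step 1. node 0  ⊔preds=2  new=⊤  old=3  +wl: 
  step 2. node 1  ⊔preds=⊥  new=1  stable
  step 3. node 2  ⊔preds=⊤  new=⊤  old=⊥  +wl: 1
  step 4. node 3  ⊔preds=⊤  new=⊤  old=⊥  +wl: 0,2
  step 5. node 4  ⊔preds=⊤  new=⊤  old=2  +wl: 3
  step 6. node 1  ⊔preds=⊤  new=⊤  old=1  +wl: 4
  step 7. node 0  ⊔preds=⊤  new=⊤  stable
  step 8. node 2  ⊔preds=⊤  new=⊤  stable
  step 9. node 3  ⊔preds=⊤  new=⊤  stable
  step 10. node 4  ⊔preds=⊤  new=⊤  stable

Least fixpoint reached:
  node 0: ⊤
  node 1: ⊤
  node 2: ⊤
  node 3: ⊤
  node 4: ⊤

10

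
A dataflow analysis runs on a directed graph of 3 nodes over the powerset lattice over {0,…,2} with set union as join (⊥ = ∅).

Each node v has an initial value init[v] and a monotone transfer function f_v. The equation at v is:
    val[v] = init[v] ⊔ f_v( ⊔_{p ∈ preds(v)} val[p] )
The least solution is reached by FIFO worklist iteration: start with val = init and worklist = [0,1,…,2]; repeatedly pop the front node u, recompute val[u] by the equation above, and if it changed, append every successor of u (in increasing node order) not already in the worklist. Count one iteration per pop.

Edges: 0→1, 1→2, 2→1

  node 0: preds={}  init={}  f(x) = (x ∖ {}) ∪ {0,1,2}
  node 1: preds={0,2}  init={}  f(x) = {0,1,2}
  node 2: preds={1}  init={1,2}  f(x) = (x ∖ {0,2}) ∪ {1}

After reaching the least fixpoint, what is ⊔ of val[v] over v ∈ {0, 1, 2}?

Worklist (3 pops):
  #1 pop 0: in={} → {0,1,2} (was {}); enqueue []
  #2 pop 1: in={0,1,2} → {0,1,2} (was {}); enqueue []
  #3 pop 2: in={0,1,2} → {1,2} (no change)

Fixpoint:
  val[0] = {0,1,2}
  val[1] = {0,1,2}
  val[2] = {1,2}

{0,1,2}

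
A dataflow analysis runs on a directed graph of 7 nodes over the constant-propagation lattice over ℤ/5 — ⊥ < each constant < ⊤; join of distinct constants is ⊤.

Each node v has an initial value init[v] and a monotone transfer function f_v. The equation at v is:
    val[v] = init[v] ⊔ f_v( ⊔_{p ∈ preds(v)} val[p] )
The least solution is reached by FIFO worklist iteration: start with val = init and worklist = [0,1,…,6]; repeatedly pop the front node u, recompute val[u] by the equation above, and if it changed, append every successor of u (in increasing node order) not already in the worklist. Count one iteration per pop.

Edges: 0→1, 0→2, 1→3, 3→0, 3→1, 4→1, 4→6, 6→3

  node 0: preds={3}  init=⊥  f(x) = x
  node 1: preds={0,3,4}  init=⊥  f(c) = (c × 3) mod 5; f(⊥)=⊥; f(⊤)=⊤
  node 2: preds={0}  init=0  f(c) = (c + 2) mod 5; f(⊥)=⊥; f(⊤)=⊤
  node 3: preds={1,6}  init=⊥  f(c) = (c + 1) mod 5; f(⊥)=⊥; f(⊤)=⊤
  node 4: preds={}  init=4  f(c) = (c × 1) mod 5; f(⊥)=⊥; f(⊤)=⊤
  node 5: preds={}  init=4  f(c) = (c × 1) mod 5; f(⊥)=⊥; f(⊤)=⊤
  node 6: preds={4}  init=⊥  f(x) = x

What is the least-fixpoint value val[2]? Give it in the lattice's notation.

⊤

Iteration log — 14 steps:
  step 1. node 0  ⊔preds=⊥  new=⊥  stable
  step 2. node 1  ⊔preds=4  new=2  old=⊥  +wl: 
  step 3. node 2  ⊔preds=⊥  new=0  stable
  step 4. node 3  ⊔preds=2  new=3  old=⊥  +wl: 0,1
  step 5. node 4  ⊔preds=⊥  new=4  stable
  step 6. node 5  ⊔preds=⊥  new=4  stable
  step 7. node 6  ⊔preds=4  new=4  old=⊥  +wl: 3
  step 8. node 0  ⊔preds=3  new=3  old=⊥  +wl: 2
  step 9. node 1  ⊔preds=⊤  new=⊤  old=2  +wl: 
  step 10. node 3  ⊔preds=⊤  new=⊤  old=3  +wl: 0,1
  step 11. node 2  ⊔preds=3  new=0  stable
  step 12. node 0  ⊔preds=⊤  new=⊤  old=3  +wl: 2
  step 13. node 1  ⊔preds=⊤  new=⊤  stable
  step 14. node 2  ⊔preds=⊤  new=⊤  old=0  +wl: 

Least fixpoint reached:
  node 0: ⊤
  node 1: ⊤
  node 2: ⊤
  node 3: ⊤
  node 4: 4
  node 5: 4
  node 6: 4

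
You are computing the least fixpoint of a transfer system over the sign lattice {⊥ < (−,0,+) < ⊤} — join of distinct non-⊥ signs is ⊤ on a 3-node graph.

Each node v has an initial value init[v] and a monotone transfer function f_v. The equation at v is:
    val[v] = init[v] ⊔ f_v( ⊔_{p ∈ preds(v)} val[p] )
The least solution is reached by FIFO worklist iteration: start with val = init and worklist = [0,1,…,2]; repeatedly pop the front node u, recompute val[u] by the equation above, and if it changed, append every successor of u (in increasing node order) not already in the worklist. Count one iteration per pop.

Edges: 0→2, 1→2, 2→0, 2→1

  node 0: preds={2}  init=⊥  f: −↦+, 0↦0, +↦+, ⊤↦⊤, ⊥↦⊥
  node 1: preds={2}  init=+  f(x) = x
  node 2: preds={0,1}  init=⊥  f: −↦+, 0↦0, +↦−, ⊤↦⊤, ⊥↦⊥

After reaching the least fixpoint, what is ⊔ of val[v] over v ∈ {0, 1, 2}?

Trace (9 dequeues):
  [1] u=0 | in ⊥ | out ⊥ | ==
  [2] u=1 | in ⊥ | out + | ==
  [3] u=2 | in + | out − | prev ⊥ | push {0,1}
  [4] u=0 | in − | out + | prev ⊥ | push {2}
  [5] u=1 | in − | out ⊤ | prev + | push {}
  [6] u=2 | in ⊤ | out ⊤ | prev − | push {0,1}
  [7] u=0 | in ⊤ | out ⊤ | prev + | push {2}
  [8] u=1 | in ⊤ | out ⊤ | ==
  [9] u=2 | in ⊤ | out ⊤ | ==

Converged values:
  [0] ⊤
  [1] ⊤
  [2] ⊤

⊤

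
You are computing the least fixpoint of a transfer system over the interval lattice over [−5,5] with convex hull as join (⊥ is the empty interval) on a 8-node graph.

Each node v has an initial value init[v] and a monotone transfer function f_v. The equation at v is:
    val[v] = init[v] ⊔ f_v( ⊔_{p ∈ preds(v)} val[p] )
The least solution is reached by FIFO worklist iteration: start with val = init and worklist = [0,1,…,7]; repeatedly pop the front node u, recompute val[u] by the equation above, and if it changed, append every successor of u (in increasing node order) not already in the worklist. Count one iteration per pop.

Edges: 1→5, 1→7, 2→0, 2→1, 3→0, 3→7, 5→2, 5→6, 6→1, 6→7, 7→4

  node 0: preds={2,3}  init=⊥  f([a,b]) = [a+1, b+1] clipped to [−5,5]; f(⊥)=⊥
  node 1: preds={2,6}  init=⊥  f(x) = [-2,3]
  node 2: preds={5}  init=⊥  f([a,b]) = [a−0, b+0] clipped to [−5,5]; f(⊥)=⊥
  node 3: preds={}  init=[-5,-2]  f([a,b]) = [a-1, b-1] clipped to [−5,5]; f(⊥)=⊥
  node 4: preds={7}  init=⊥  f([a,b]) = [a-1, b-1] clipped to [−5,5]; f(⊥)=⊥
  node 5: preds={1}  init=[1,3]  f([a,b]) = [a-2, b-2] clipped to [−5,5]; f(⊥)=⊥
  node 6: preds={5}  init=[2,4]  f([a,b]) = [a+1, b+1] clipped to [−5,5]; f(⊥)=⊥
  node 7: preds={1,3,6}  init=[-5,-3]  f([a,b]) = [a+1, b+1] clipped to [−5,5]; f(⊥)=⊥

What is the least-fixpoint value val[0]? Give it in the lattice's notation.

[-4,4]

Iteration log — 14 steps:
  step 1. node 0  ⊔preds=[-5,-2]  new=[-4,-1]  old=⊥  +wl: 
  step 2. node 1  ⊔preds=[2,4]  new=[-2,3]  old=⊥  +wl: 
  step 3. node 2  ⊔preds=[1,3]  new=[1,3]  old=⊥  +wl: 0,1
  step 4. node 3  ⊔preds=⊥  new=[-5,-2]  stable
  step 5. node 4  ⊔preds=[-5,-3]  new=[-5,-4]  old=⊥  +wl: 
  step 6. node 5  ⊔preds=[-2,3]  new=[-4,3]  old=[1,3]  +wl: 2
  step 7. node 6  ⊔preds=[-4,3]  new=[-3,4]  old=[2,4]  +wl: 
  step 8. node 7  ⊔preds=[-5,4]  new=[-5,5]  old=[-5,-3]  +wl: 4
  step 9. node 0  ⊔preds=[-5,3]  new=[-4,4]  old=[-4,-1]  +wl: 
  step 10. node 1  ⊔preds=[-3,4]  new=[-2,3]  stable
  step 11. node 2  ⊔preds=[-4,3]  new=[-4,3]  old=[1,3]  +wl: 0,1
  step 12. node 4  ⊔preds=[-5,5]  new=[-5,4]  old=[-5,-4]  +wl: 
  step 13. node 0  ⊔preds=[-5,3]  new=[-4,4]  stable
  step 14. node 1  ⊔preds=[-4,4]  new=[-2,3]  stable

Least fixpoint reached:
  node 0: [-4,4]
  node 1: [-2,3]
  node 2: [-4,3]
  node 3: [-5,-2]
  node 4: [-5,4]
  node 5: [-4,3]
  node 6: [-3,4]
  node 7: [-5,5]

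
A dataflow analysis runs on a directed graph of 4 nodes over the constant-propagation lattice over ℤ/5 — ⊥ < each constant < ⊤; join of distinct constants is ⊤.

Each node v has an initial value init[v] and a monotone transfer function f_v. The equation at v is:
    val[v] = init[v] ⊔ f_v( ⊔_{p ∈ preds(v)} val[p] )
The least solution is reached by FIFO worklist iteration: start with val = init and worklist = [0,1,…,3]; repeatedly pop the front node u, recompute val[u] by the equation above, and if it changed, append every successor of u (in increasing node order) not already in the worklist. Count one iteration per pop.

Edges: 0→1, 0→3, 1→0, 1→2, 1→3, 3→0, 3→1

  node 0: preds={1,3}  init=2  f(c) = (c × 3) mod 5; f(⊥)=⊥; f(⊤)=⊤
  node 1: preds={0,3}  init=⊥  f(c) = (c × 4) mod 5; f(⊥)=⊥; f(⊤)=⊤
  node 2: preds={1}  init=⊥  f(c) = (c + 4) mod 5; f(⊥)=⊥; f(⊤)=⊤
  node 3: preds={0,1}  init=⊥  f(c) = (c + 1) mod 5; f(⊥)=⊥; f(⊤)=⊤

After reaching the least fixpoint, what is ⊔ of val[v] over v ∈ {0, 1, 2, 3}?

Worklist (9 pops):
  #1 pop 0: in=⊥ → 2 (no change)
  #2 pop 1: in=2 → 3 (was ⊥); enqueue [0]
  #3 pop 2: in=3 → 2 (was ⊥); enqueue []
  #4 pop 3: in=⊤ → ⊤ (was ⊥); enqueue [1]
  #5 pop 0: in=⊤ → ⊤ (was 2); enqueue [3]
  #6 pop 1: in=⊤ → ⊤ (was 3); enqueue [0,2]
  #7 pop 3: in=⊤ → ⊤ (no change)
  #8 pop 0: in=⊤ → ⊤ (no change)
  #9 pop 2: in=⊤ → ⊤ (was 2); enqueue []

Fixpoint:
  val[0] = ⊤
  val[1] = ⊤
  val[2] = ⊤
  val[3] = ⊤

⊤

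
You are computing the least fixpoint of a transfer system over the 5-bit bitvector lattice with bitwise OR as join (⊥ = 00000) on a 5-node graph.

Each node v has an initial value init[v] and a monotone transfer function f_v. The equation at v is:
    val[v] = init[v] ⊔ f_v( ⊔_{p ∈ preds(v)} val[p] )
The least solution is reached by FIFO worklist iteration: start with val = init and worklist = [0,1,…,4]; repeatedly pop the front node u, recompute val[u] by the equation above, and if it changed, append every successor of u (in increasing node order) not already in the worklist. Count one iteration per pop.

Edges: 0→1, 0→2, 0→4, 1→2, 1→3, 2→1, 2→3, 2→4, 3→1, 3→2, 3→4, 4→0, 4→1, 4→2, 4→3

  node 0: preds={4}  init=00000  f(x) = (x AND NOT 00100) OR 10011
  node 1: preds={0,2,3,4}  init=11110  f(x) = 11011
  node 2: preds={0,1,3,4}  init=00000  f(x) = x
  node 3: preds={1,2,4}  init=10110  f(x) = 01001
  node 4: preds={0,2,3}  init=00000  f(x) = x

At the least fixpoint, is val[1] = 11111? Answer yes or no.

Iteration log — 12 steps:
  step 1. node 0  ⊔preds=00000  new=10011  old=00000  +wl: 
  step 2. node 1  ⊔preds=10111  new=11111  old=11110  +wl: 
  step 3. node 2  ⊔preds=11111  new=11111  old=00000  +wl: 1
  step 4. node 3  ⊔preds=11111  new=11111  old=10110  +wl: 2
  step 5. node 4  ⊔preds=11111  new=11111  old=00000  +wl: 0,3
  step 6. node 1  ⊔preds=11111  new=11111  stable
  step 7. node 2  ⊔preds=11111  new=11111  stable
  step 8. node 0  ⊔preds=11111  new=11011  old=10011  +wl: 1,2,4
  step 9. node 3  ⊔preds=11111  new=11111  stable
  step 10. node 1  ⊔preds=11111  new=11111  stable
  step 11. node 2  ⊔preds=11111  new=11111  stable
  step 12. node 4  ⊔preds=11111  new=11111  stable

Least fixpoint reached:
  node 0: 11011
  node 1: 11111
  node 2: 11111
  node 3: 11111
  node 4: 11111

yes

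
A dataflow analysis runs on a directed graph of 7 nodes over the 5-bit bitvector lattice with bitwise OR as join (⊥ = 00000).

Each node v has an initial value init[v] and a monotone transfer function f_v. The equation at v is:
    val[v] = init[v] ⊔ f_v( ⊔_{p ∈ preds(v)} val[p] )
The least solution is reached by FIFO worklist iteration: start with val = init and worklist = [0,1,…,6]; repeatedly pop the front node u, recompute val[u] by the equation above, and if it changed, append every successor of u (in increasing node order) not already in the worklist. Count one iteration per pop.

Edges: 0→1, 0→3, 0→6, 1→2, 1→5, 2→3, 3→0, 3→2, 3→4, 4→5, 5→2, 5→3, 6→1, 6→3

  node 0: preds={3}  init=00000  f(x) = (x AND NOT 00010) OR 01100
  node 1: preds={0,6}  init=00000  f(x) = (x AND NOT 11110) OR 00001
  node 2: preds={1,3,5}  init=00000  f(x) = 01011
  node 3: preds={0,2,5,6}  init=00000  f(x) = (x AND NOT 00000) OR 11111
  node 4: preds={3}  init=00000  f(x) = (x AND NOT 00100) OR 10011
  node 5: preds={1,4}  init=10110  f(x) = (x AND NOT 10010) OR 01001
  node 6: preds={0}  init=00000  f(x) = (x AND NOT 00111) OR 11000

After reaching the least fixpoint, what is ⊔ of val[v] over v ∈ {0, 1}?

11101

Iteration log — 12 steps:
  step 1. node 0  ⊔preds=00000  new=01100  old=00000  +wl: 
  step 2. node 1  ⊔preds=01100  new=00001  old=00000  +wl: 
  step 3. node 2  ⊔preds=10111  new=01011  old=00000  +wl: 
  step 4. node 3  ⊔preds=11111  new=11111  old=00000  +wl: 0,2
  step 5. node 4  ⊔preds=11111  new=11011  old=00000  +wl: 
  step 6. node 5  ⊔preds=11011  new=11111  old=10110  +wl: 3
  step 7. node 6  ⊔preds=01100  new=11000  old=00000  +wl: 1
  step 8. node 0  ⊔preds=11111  new=11101  old=01100  +wl: 6
  step 9. node 2  ⊔preds=11111  new=01011  stable
  step 10. node 3  ⊔preds=11111  new=11111  stable
  step 11. node 1  ⊔preds=11101  new=00001  stable
  step 12. node 6  ⊔preds=11101  new=11000  stable

Least fixpoint reached:
  node 0: 11101
  node 1: 00001
  node 2: 01011
  node 3: 11111
  node 4: 11011
  node 5: 11111
  node 6: 11000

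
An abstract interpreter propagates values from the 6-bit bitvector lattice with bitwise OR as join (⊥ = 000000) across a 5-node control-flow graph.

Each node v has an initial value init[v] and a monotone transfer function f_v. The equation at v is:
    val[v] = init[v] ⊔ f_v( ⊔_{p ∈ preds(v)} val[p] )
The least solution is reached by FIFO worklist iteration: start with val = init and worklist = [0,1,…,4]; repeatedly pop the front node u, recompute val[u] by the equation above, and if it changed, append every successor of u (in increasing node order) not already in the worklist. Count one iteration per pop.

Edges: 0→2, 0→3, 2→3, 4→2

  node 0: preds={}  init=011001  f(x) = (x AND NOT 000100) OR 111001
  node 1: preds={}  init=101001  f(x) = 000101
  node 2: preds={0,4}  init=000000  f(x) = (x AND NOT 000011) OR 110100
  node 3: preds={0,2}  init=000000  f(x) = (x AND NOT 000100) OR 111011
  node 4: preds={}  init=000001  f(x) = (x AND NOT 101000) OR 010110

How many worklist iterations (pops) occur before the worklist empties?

6

Iteration log — 6 steps:
  step 1. node 0  ⊔preds=000000  new=111001  old=011001  +wl: 
  step 2. node 1  ⊔preds=000000  new=101101  old=101001  +wl: 
  step 3. node 2  ⊔preds=111001  new=111100  old=000000  +wl: 
  step 4. node 3  ⊔preds=111101  new=111011  old=000000  +wl: 
  step 5. node 4  ⊔preds=000000  new=010111  old=000001  +wl: 2
  step 6. node 2  ⊔preds=111111  new=111100  stable

Least fixpoint reached:
  node 0: 111001
  node 1: 101101
  node 2: 111100
  node 3: 111011
  node 4: 010111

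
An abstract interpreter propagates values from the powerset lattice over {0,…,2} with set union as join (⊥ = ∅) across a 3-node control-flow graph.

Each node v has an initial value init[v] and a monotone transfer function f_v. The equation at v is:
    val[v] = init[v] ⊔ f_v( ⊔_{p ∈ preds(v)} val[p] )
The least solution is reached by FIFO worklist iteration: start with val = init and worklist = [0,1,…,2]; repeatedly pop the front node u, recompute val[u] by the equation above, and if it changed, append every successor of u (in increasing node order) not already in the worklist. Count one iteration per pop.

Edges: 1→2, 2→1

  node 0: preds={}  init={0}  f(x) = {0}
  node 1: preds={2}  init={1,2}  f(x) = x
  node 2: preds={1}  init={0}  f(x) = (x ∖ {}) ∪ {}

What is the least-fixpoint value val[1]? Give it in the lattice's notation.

{0,1,2}

Worklist (4 pops):
  #1 pop 0: in={} → {0} (no change)
  #2 pop 1: in={0} → {0,1,2} (was {1,2}); enqueue []
  #3 pop 2: in={0,1,2} → {0,1,2} (was {0}); enqueue [1]
  #4 pop 1: in={0,1,2} → {0,1,2} (no change)

Fixpoint:
  val[0] = {0}
  val[1] = {0,1,2}
  val[2] = {0,1,2}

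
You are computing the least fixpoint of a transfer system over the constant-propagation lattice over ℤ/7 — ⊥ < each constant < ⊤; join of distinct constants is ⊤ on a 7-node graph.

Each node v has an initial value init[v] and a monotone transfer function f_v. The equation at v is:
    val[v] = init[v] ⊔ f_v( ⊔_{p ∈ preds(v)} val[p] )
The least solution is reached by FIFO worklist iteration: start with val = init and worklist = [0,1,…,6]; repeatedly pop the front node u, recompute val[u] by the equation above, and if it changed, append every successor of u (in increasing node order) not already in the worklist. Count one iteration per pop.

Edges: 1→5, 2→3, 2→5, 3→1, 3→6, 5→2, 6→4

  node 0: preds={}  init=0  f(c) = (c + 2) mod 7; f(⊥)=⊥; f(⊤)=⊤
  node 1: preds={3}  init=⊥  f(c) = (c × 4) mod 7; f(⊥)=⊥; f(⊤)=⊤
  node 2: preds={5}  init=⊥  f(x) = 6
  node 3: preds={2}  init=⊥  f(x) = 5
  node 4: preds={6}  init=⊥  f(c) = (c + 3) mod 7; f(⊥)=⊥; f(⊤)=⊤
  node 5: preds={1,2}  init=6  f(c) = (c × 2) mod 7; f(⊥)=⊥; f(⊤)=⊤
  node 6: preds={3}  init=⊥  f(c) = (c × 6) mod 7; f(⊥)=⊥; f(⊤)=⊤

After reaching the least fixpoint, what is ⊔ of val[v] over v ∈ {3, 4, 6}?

Trace (11 dequeues):
  [1] u=0 | in ⊥ | out 0 | ==
  [2] u=1 | in ⊥ | out ⊥ | ==
  [3] u=2 | in 6 | out 6 | prev ⊥ | push {}
  [4] u=3 | in 6 | out 5 | prev ⊥ | push {1}
  [5] u=4 | in ⊥ | out ⊥ | ==
  [6] u=5 | in 6 | out ⊤ | prev 6 | push {2}
  [7] u=6 | in 5 | out 2 | prev ⊥ | push {4}
  [8] u=1 | in 5 | out 6 | prev ⊥ | push {5}
  [9] u=2 | in ⊤ | out 6 | ==
  [10] u=4 | in 2 | out 5 | prev ⊥ | push {}
  [11] u=5 | in 6 | out ⊤ | ==

Converged values:
  [0] 0
  [1] 6
  [2] 6
  [3] 5
  [4] 5
  [5] ⊤
  [6] 2

⊤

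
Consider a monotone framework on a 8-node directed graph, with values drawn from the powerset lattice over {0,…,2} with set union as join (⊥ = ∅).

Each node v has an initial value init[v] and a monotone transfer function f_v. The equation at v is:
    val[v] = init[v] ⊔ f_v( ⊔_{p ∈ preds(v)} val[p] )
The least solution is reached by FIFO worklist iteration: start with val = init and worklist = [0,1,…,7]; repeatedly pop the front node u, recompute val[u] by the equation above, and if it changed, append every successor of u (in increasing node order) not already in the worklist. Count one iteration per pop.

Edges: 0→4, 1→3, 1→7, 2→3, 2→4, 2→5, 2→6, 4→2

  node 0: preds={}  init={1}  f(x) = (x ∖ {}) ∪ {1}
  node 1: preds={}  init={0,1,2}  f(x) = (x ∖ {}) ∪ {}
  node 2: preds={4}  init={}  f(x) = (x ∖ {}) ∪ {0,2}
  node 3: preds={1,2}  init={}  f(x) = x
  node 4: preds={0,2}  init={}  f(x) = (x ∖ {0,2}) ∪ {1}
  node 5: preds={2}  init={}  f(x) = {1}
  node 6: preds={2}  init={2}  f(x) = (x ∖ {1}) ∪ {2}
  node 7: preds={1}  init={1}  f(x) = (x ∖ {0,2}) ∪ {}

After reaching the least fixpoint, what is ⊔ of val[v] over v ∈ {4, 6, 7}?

Worklist (13 pops):
  #1 pop 0: in={} → {1} (no change)
  #2 pop 1: in={} → {0,1,2} (no change)
  #3 pop 2: in={} → {0,2} (was {}); enqueue []
  #4 pop 3: in={0,1,2} → {0,1,2} (was {}); enqueue []
  #5 pop 4: in={0,1,2} → {1} (was {}); enqueue [2]
  #6 pop 5: in={0,2} → {1} (was {}); enqueue []
  #7 pop 6: in={0,2} → {0,2} (was {2}); enqueue []
  #8 pop 7: in={0,1,2} → {1} (no change)
  #9 pop 2: in={1} → {0,1,2} (was {0,2}); enqueue [3,4,5,6]
  #10 pop 3: in={0,1,2} → {0,1,2} (no change)
  #11 pop 4: in={0,1,2} → {1} (no change)
  #12 pop 5: in={0,1,2} → {1} (no change)
  #13 pop 6: in={0,1,2} → {0,2} (no change)

Fixpoint:
  val[0] = {1}
  val[1] = {0,1,2}
  val[2] = {0,1,2}
  val[3] = {0,1,2}
  val[4] = {1}
  val[5] = {1}
  val[6] = {0,2}
  val[7] = {1}

{0,1,2}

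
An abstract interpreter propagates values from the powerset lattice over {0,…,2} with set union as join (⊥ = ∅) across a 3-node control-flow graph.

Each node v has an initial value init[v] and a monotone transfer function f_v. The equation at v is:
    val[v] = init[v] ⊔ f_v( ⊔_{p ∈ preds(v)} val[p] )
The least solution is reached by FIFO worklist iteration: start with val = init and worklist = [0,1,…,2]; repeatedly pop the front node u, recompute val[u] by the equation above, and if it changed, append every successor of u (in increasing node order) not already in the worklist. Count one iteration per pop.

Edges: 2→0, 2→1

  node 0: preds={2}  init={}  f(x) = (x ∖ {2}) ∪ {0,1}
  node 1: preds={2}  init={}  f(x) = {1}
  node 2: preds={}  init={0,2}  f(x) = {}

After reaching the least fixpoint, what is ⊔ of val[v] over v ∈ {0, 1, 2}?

Trace (3 dequeues):
  [1] u=0 | in {0,2} | out {0,1} | prev {} | push {}
  [2] u=1 | in {0,2} | out {1} | prev {} | push {}
  [3] u=2 | in {} | out {0,2} | ==

Converged values:
  [0] {0,1}
  [1] {1}
  [2] {0,2}

{0,1,2}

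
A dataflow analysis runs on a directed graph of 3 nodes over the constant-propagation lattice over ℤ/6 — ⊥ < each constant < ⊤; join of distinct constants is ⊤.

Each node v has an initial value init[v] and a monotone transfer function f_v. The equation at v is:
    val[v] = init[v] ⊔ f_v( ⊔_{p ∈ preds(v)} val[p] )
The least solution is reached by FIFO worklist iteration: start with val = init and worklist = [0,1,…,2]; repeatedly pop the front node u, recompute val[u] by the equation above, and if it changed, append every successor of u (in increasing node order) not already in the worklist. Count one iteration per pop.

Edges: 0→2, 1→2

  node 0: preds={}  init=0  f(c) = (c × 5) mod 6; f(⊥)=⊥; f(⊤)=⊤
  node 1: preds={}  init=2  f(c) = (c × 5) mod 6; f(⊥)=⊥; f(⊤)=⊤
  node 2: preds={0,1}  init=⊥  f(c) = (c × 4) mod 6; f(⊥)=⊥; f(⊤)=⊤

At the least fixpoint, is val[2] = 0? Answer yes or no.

Trace (3 dequeues):
  [1] u=0 | in ⊥ | out 0 | ==
  [2] u=1 | in ⊥ | out 2 | ==
  [3] u=2 | in ⊤ | out ⊤ | prev ⊥ | push {}

Converged values:
  [0] 0
  [1] 2
  [2] ⊤

no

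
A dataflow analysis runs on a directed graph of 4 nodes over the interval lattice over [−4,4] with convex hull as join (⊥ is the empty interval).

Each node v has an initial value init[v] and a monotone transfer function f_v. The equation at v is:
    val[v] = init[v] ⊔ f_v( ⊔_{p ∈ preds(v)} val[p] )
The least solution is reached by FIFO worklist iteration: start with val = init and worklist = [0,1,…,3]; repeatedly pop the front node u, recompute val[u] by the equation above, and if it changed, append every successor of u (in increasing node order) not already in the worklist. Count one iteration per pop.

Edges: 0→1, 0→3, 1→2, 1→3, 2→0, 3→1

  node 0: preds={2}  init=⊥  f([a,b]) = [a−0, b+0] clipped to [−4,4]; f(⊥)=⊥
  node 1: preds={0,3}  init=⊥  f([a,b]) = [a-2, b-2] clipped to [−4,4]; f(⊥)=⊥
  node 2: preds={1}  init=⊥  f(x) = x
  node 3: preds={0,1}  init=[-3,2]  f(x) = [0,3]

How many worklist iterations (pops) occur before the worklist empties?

11

Trace (11 dequeues):
  [1] u=0 | in ⊥ | out ⊥ | ==
  [2] u=1 | in [-3,2] | out [-4,0] | prev ⊥ | push {}
  [3] u=2 | in [-4,0] | out [-4,0] | prev ⊥ | push {0}
  [4] u=3 | in [-4,0] | out [-3,3] | prev [-3,2] | push {1}
  [5] u=0 | in [-4,0] | out [-4,0] | prev ⊥ | push {3}
  [6] u=1 | in [-4,3] | out [-4,1] | prev [-4,0] | push {2}
  [7] u=3 | in [-4,1] | out [-3,3] | ==
  [8] u=2 | in [-4,1] | out [-4,1] | prev [-4,0] | push {0}
  [9] u=0 | in [-4,1] | out [-4,1] | prev [-4,0] | push {1,3}
  [10] u=1 | in [-4,3] | out [-4,1] | ==
  [11] u=3 | in [-4,1] | out [-3,3] | ==

Converged values:
  [0] [-4,1]
  [1] [-4,1]
  [2] [-4,1]
  [3] [-3,3]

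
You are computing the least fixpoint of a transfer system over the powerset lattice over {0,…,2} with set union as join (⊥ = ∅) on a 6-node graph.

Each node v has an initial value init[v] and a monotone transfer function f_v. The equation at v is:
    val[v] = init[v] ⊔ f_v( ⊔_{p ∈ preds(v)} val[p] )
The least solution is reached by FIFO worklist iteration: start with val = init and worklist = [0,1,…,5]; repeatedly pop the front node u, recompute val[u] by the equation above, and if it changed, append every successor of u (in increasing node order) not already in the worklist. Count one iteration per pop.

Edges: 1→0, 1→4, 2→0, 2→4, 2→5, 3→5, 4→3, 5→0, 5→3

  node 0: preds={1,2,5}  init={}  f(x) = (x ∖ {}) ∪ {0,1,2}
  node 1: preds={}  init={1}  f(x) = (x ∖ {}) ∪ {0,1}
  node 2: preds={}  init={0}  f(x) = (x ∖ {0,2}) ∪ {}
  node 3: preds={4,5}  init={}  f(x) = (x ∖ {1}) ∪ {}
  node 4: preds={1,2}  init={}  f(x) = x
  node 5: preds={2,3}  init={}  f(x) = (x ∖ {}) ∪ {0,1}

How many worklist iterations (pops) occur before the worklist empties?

9

Iteration log — 9 steps:
  step 1. node 0  ⊔preds={0,1}  new={0,1,2}  old={}  +wl: 
  step 2. node 1  ⊔preds={}  new={0,1}  old={1}  +wl: 0
  step 3. node 2  ⊔preds={}  new={0}  stable
  step 4. node 3  ⊔preds={}  new={}  stable
  step 5. node 4  ⊔preds={0,1}  new={0,1}  old={}  +wl: 3
  step 6. node 5  ⊔preds={0}  new={0,1}  old={}  +wl: 
  step 7. node 0  ⊔preds={0,1}  new={0,1,2}  stable
  step 8. node 3  ⊔preds={0,1}  new={0}  old={}  +wl: 5
  step 9. node 5  ⊔preds={0}  new={0,1}  stable

Least fixpoint reached:
  node 0: {0,1,2}
  node 1: {0,1}
  node 2: {0}
  node 3: {0}
  node 4: {0,1}
  node 5: {0,1}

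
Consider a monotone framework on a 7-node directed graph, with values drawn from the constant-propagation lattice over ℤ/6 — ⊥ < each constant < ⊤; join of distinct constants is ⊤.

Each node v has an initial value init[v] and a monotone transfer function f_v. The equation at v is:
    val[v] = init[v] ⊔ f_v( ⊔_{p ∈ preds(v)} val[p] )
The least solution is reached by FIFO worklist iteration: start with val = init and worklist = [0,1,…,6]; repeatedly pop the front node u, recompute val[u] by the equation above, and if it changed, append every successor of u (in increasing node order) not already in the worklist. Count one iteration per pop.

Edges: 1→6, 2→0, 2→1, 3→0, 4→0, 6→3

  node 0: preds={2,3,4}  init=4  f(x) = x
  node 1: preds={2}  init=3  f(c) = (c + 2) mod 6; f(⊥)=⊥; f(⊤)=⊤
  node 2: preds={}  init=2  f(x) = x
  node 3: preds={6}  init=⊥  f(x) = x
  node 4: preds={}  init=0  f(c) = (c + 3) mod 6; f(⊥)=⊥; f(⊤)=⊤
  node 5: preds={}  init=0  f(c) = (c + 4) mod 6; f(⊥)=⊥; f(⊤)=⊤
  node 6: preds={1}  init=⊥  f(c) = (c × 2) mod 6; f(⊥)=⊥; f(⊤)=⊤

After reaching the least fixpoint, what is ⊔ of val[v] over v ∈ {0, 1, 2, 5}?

⊤

Iteration log — 9 steps:
  step 1. node 0  ⊔preds=⊤  new=⊤  old=4  +wl: 
  step 2. node 1  ⊔preds=2  new=⊤  old=3  +wl: 
  step 3. node 2  ⊔preds=⊥  new=2  stable
  step 4. node 3  ⊔preds=⊥  new=⊥  stable
  step 5. node 4  ⊔preds=⊥  new=0  stable
  step 6. node 5  ⊔preds=⊥  new=0  stable
  step 7. node 6  ⊔preds=⊤  new=⊤  old=⊥  +wl: 3
  step 8. node 3  ⊔preds=⊤  new=⊤  old=⊥  +wl: 0
  step 9. node 0  ⊔preds=⊤  new=⊤  stable

Least fixpoint reached:
  node 0: ⊤
  node 1: ⊤
  node 2: 2
  node 3: ⊤
  node 4: 0
  node 5: 0
  node 6: ⊤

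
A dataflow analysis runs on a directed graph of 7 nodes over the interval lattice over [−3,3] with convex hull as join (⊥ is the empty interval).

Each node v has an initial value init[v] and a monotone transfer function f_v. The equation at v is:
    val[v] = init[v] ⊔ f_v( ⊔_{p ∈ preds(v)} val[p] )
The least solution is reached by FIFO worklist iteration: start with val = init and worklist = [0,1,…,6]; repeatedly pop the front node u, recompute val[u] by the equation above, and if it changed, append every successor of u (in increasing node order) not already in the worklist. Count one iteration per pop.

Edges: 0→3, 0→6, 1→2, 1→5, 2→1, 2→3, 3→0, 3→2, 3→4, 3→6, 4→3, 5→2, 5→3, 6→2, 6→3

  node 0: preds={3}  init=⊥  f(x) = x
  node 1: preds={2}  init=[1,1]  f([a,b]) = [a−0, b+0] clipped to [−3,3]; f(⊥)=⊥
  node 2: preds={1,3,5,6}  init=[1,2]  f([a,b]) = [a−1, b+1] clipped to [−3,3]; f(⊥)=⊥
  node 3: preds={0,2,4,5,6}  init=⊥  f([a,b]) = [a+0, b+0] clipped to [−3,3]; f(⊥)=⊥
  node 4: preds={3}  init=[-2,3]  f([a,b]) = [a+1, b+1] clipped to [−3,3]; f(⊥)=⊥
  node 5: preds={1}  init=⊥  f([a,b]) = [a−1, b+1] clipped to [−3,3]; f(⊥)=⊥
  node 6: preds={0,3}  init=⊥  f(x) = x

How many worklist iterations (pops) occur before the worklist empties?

22

Trace (22 dequeues):
  [1] u=0 | in ⊥ | out ⊥ | ==
  [2] u=1 | in [1,2] | out [1,2] | prev [1,1] | push {}
  [3] u=2 | in [1,2] | out [0,3] | prev [1,2] | push {1}
  [4] u=3 | in [-2,3] | out [-2,3] | prev ⊥ | push {0,2}
  [5] u=4 | in [-2,3] | out [-2,3] | ==
  [6] u=5 | in [1,2] | out [0,3] | prev ⊥ | push {3}
  [7] u=6 | in [-2,3] | out [-2,3] | prev ⊥ | push {}
  [8] u=1 | in [0,3] | out [0,3] | prev [1,2] | push {5}
  [9] u=0 | in [-2,3] | out [-2,3] | prev ⊥ | push {6}
  [10] u=2 | in [-2,3] | out [-3,3] | prev [0,3] | push {1}
  [11] u=3 | in [-3,3] | out [-3,3] | prev [-2,3] | push {0,2,4}
  [12] u=5 | in [0,3] | out [-1,3] | prev [0,3] | push {3}
  [13] u=6 | in [-3,3] | out [-3,3] | prev [-2,3] | push {}
  [14] u=1 | in [-3,3] | out [-3,3] | prev [0,3] | push {5}
  [15] u=0 | in [-3,3] | out [-3,3] | prev [-2,3] | push {6}
  [16] u=2 | in [-3,3] | out [-3,3] | ==
  [17] u=4 | in [-3,3] | out [-2,3] | ==
  [18] u=3 | in [-3,3] | out [-3,3] | ==
  [19] u=5 | in [-3,3] | out [-3,3] | prev [-1,3] | push {2,3}
  [20] u=6 | in [-3,3] | out [-3,3] | ==
  [21] u=2 | in [-3,3] | out [-3,3] | ==
  [22] u=3 | in [-3,3] | out [-3,3] | ==

Converged values:
  [0] [-3,3]
  [1] [-3,3]
  [2] [-3,3]
  [3] [-3,3]
  [4] [-2,3]
  [5] [-3,3]
  [6] [-3,3]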